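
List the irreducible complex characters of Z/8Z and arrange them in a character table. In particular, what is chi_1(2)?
Character table of Z/8Z (irreps indexed chi_0,...,chi_7 with chi_k(m) = zeta_8^(k*m), zeta_8 = exp(2*pi*i/8)):
  irrep \ class  {0} (size 1)  {1} (size 1)    {2} (size 1)  {3} (size 1)    {4} (size 1)  {5} (size 1)    {6} (size 1)  {7} (size 1)  
  chi_0          1             1               1             1               1             1               1             1             
  chi_1          1             exp(I*pi/4)     I             exp(3*I*pi/4)   -1            exp(-3*I*pi/4)  -I            exp(-I*pi/4)  
  chi_2          1             I               -1            -I              1             I               -1            -I            
  chi_3          1             exp(3*I*pi/4)   -I            exp(I*pi/4)     -1            exp(-I*pi/4)    I             exp(-3*I*pi/4)
  chi_4          1             -1              1             -1              1             -1              1             -1            
  chi_5          1             exp(-3*I*pi/4)  I             exp(-I*pi/4)    -1            exp(I*pi/4)     -I            exp(3*I*pi/4) 
  chi_6          1             -I              -1            I               1             -I              -1            I             
  chi_7          1             exp(-I*pi/4)    -I            exp(-3*I*pi/4)  -1            exp(3*I*pi/4)   I             exp(I*pi/4)   

Spot check: chi_1(2) = zeta_8^(1*2) = zeta_8^2 = I.

Reasoning: Z/8Z is abelian, so all 8 irreducible complex representations are 1-dimensional. They are given by chi_k(m) = zeta_8^(k*m) for k = 0,...,7. Row orthogonality: sum_m chi_k(m) conj(chi_l(m)) = 8 * [k = l].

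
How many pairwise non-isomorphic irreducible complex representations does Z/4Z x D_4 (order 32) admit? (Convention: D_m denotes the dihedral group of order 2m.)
20

Why: The number of irreducible complex representations of a finite group equals its number of conjugacy classes. For a direct product, #classes(G x H) = #classes(G) * #classes(H). Z/4Z has 4 classes (abelian), D_4 has 5 classes, so 4 * 5 = 20, so Z/4Z x D_4 (order 32) has exactly 20 irreducible complex representations.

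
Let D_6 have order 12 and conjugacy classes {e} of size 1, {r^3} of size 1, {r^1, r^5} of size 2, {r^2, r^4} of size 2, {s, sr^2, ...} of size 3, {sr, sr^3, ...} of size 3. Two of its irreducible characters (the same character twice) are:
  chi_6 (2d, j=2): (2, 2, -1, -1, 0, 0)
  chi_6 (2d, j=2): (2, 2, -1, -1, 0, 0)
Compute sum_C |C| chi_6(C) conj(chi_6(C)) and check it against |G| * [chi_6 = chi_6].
Sum = 12 = |G| = 12; so <chi_6, chi_6> = 1 (norm-1 confirms irreducibility).

Proof sketch: Compute term by term over conjugacy classes (|C| * chi_6(C) * conj(chi_6(C))):
  1*(2)*conj(2) + 1*(2)*conj(2) + 2*(-1)*conj(-1) + 2*(-1)*conj(-1) + 3*(0)*conj(0) + 3*(0)*conj(0)
  = (4) + (4) + (2) + (2) + (0) + (0)
  = 12.
Dividing by |G| = 12 gives 12/12 = 1, matching the row-orthogonality relation <chi_6, chi_6> = [chi_6 = chi_6].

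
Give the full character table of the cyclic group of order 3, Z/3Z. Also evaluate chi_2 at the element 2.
Character table of Z/3Z (irreps indexed chi_0,...,chi_2 with chi_k(m) = zeta_3^(k*m), zeta_3 = exp(2*pi*i/3)):
  irrep \ class  {0} (size 1)  {1} (size 1)    {2} (size 1)  
  chi_0          1             1               1             
  chi_1          1             exp(2*I*pi/3)   exp(-2*I*pi/3)
  chi_2          1             exp(-2*I*pi/3)  exp(2*I*pi/3) 

Spot check: chi_2(2) = zeta_3^(2*2) = zeta_3^4 = exp(2*I*pi/3).

Details: Z/3Z is abelian, so all 3 irreducible complex representations are 1-dimensional. They are given by chi_k(m) = zeta_3^(k*m) for k = 0,...,2. Row orthogonality: sum_m chi_k(m) conj(chi_l(m)) = 3 * [k = l].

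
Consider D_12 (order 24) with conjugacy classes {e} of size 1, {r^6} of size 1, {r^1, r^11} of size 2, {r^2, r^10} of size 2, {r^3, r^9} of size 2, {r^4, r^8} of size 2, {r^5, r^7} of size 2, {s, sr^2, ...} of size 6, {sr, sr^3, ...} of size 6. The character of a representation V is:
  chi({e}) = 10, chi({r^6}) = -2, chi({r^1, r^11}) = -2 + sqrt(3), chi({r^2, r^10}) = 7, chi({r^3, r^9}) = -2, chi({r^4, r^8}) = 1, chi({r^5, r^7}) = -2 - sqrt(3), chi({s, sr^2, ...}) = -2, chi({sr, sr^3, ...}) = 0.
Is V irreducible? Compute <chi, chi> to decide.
Not irreducible (reducible): <chi, chi> = 11 > 1.

Reasoning: <chi, chi> = (1/|G|) sum_C |C| * |chi(C)|^2 = (1/24)[1*|10|^2 + 1*|-2|^2 + 2*|-2 + sqrt(3)|^2 + 2*|7|^2 + 2*|-2|^2 + 2*|1|^2 + 2*|-2 - sqrt(3)|^2 + 6*|-2|^2 + 6*|0|^2]
  = (1/24)[(100) + (4) + (14 - 8*sqrt(3)) + (98) + (8) + (2) + (8*sqrt(3) + 14) + (24) + (0)] = 264/24 = 11.
A character is irreducible iff <chi, chi> = 1, so this representation is reducible.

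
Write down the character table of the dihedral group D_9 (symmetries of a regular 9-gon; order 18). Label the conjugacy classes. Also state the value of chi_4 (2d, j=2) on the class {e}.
Conjugacy classes: {e} of size 1, {r^1, r^8} of size 2, {r^2, r^7} of size 2, {r^3, r^6} of size 2, {r^4, r^5} of size 2, {s, sr, ..., sr^8} of size 9.
Character table:
  irrep \ class              {e} (size 1)  {r^1, r^8} (size 2)  {r^2, r^7} (size 2)  {r^3, r^6} (size 2)  {r^4, r^5} (size 2)  {s, sr, ..., sr^8} (size 9)
  chi_1 (triv)               1             1                    1                    1                    1                    1                          
  chi_2 (sign: r->1, s->-1)  1             1                    1                    1                    1                    -1                         
  chi_3 (2d, j=1)            2             2*cos(2*pi/9)        2*cos(4*pi/9)        -1                   -2*cos(pi/9)         0                          
  chi_4 (2d, j=2)            2             2*cos(4*pi/9)        -2*cos(pi/9)         -1                   2*cos(2*pi/9)        0                          
  chi_5 (2d, j=3)            2             -1                   -1                   2                    -1                   0                          
  chi_6 (2d, j=4)            2             -2*cos(pi/9)         2*cos(2*pi/9)        -1                   2*cos(4*pi/9)        0                          

Spot check: chi_4 (2d, j=2) on {e} = 2.

Details: D_9 has order 2*9 = 18 with 6 conjugacy classes, hence 6 irreducibles. Sum of squared dims 1 + 1 + 4 + 4 + 4 + 4 = 18 = |G|. Linear characters come from the abelianisation; the 2-dimensional irreps have character r^k -> 2*cos(2*pi*j*k/9), reflections -> 0.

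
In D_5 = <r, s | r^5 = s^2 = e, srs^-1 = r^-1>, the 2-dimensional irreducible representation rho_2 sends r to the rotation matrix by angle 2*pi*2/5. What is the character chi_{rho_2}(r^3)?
chi_{rho_2}(r^3) = 2*cos(2*pi*2*3/5) = -1/2 + sqrt(5)/2

Explanation: rho_2(r^3) is rotation by angle 2*pi*2*3/5, whose trace is 2*cos(2*pi*2*3/5) = -1/2 + sqrt(5)/2.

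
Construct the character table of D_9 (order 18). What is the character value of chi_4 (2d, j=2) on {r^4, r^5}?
Conjugacy classes: {e} of size 1, {r^1, r^8} of size 2, {r^2, r^7} of size 2, {r^3, r^6} of size 2, {r^4, r^5} of size 2, {s, sr, ..., sr^8} of size 9.
Character table:
  irrep \ class              {e} (size 1)  {r^1, r^8} (size 2)  {r^2, r^7} (size 2)  {r^3, r^6} (size 2)  {r^4, r^5} (size 2)  {s, sr, ..., sr^8} (size 9)
  chi_1 (triv)               1             1                    1                    1                    1                    1                          
  chi_2 (sign: r->1, s->-1)  1             1                    1                    1                    1                    -1                         
  chi_3 (2d, j=1)            2             2*cos(2*pi/9)        2*cos(4*pi/9)        -1                   -2*cos(pi/9)         0                          
  chi_4 (2d, j=2)            2             2*cos(4*pi/9)        -2*cos(pi/9)         -1                   2*cos(2*pi/9)        0                          
  chi_5 (2d, j=3)            2             -1                   -1                   2                    -1                   0                          
  chi_6 (2d, j=4)            2             -2*cos(pi/9)         2*cos(2*pi/9)        -1                   2*cos(4*pi/9)        0                          

Spot check: chi_4 (2d, j=2) on {r^4, r^5} = 2*cos(2*pi/9).

Solution. D_9 has order 2*9 = 18 with 6 conjugacy classes, hence 6 irreducibles. Sum of squared dims 1 + 1 + 4 + 4 + 4 + 4 = 18 = |G|. Linear characters come from the abelianisation; the 2-dimensional irreps have character r^k -> 2*cos(2*pi*j*k/9), reflections -> 0.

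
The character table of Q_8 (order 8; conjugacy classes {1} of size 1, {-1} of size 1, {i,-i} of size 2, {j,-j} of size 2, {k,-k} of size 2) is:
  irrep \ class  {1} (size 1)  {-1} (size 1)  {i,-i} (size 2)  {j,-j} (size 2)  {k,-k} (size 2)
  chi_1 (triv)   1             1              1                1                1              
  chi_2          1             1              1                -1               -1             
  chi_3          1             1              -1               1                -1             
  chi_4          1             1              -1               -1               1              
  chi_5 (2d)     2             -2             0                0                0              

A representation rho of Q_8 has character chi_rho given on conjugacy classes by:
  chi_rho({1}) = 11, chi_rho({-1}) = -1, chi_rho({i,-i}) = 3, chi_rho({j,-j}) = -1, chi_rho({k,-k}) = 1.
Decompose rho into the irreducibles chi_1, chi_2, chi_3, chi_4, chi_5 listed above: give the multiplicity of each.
Multiplicities: chi_1: 2, chi_2: 2, chi_3: 0, chi_4: 1, chi_5: 3.

Reasoning: Use <chi_rho, chi> = (1/|G|) sum_C |C| * chi_rho(C) * conj(chi(C)) with |G| = 8 for each irreducible chi in the table:
  <chi_rho, chi_1> = (1/8)[1*(11)*conj(1) + 1*(-1)*conj(1) + 2*(3)*conj(1) + 2*(-1)*conj(1) + 2*(1)*conj(1)]
      = (1/8)[(11) + (-1) + (6) + (-2) + (2)] = 16/8 = 2
  <chi_rho, chi_2> = (1/8)[1*(11)*conj(1) + 1*(-1)*conj(1) + 2*(3)*conj(1) + 2*(-1)*conj(-1) + 2*(1)*conj(-1)]
      = (1/8)[(11) + (-1) + (6) + (2) + (-2)] = 16/8 = 2
  <chi_rho, chi_3> = (1/8)[1*(11)*conj(1) + 1*(-1)*conj(1) + 2*(3)*conj(-1) + 2*(-1)*conj(1) + 2*(1)*conj(-1)]
      = (1/8)[(11) + (-1) + (-6) + (-2) + (-2)] = 0/8 = 0
  <chi_rho, chi_4> = (1/8)[1*(11)*conj(1) + 1*(-1)*conj(1) + 2*(3)*conj(-1) + 2*(-1)*conj(-1) + 2*(1)*conj(1)]
      = (1/8)[(11) + (-1) + (-6) + (2) + (2)] = 8/8 = 1
  <chi_rho, chi_5> = (1/8)[1*(11)*conj(2) + 1*(-1)*conj(-2) + 2*(3)*conj(0) + 2*(-1)*conj(0) + 2*(1)*conj(0)]
      = (1/8)[(22) + (2) + (0) + (0) + (0)] = 24/8 = 3
Dimension check: dim(rho) = sum (mult * dim) = 2*1 + 2*1 + 0*1 + 1*1 + 3*2 = 11 = chi_rho(e) = 11.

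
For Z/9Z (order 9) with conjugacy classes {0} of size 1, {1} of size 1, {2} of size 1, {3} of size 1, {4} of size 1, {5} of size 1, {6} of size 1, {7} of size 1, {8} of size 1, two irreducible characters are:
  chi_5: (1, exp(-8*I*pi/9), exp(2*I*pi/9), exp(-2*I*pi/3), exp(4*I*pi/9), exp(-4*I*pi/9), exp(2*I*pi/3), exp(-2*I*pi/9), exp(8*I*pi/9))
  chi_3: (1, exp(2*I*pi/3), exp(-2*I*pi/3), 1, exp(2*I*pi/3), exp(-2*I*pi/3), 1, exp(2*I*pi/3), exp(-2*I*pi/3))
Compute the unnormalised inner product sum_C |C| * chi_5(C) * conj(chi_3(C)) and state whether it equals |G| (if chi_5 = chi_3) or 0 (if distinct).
Sum = 0; so <chi_5, chi_3> = 0 (distinct irreducibles are orthogonal).

Argument: Compute term by term over conjugacy classes (|C| * chi_5(C) * conj(chi_3(C))):
  1*(1)*conj(1) + 1*(exp(-8*I*pi/9))*conj(exp(2*I*pi/3)) + 1*(exp(2*I*pi/9))*conj(exp(-2*I*pi/3)) + 1*(exp(-2*I*pi/3))*conj(1) + 1*(exp(4*I*pi/9))*conj(exp(2*I*pi/3)) + 1*(exp(-4*I*pi/9))*conj(exp(-2*I*pi/3)) + 1*(exp(2*I*pi/3))*conj(1) + 1*(exp(-2*I*pi/9))*conj(exp(2*I*pi/3)) + 1*(exp(8*I*pi/9))*conj(exp(-2*I*pi/3))
  = (1) + (exp(4*I*pi/9)) + (exp(8*I*pi/9)) + (exp(-2*I*pi/3)) + (exp(-2*I*pi/9)) + (exp(2*I*pi/9)) + (exp(2*I*pi/3)) + (exp(-8*I*pi/9)) + (exp(-4*I*pi/9))
  = 0.
(Exp terms are combined using exp(i*s)*conj(exp(i*t)) = exp(i*(s-t)), and sums of them are collapsed using the identity that for every m > 1 the m distinct m-th roots of unity sum to 0, e.g. 1 + exp(2*I*pi/3) + exp(-2*I*pi/3) = 0.)
Dividing by |G| = 9 gives 0/9 = 0, matching the row-orthogonality relation <chi_5, chi_3> = [chi_5 = chi_3].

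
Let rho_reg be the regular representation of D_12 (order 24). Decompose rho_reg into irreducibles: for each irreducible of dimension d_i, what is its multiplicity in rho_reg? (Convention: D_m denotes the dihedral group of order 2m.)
Each irreducible V_i of dimension d_i appears with multiplicity d_i, i.e. rho_reg = (direct sum over all irreducibles V_i) d_i V_i. The irreducible dimensions for D_12 are 1, 1, 1, 1, 2, 2, 2, 2, 2: 4 irreducibles of dimension 1, each with multiplicity 1; 5 irreducibles of dimension 2, each with multiplicity 2. Total dimension 4*1*1 + 5*2*2 = 24 = |G|.

Explanation: General theorem: in the regular representation of a finite group G, each irreducible appears with multiplicity equal to its dimension. Check: dim(rho_reg) = sum d_i^2 = 1 + 1 + 1 + 1 + 4 + 4 + 4 + 4 + 4 = 24 = |G|.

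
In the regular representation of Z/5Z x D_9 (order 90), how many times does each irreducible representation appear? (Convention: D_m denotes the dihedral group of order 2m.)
Each irreducible V_i of dimension d_i appears with multiplicity d_i, i.e. rho_reg = (direct sum over all irreducibles V_i) d_i V_i. The irreducible dimensions for Z/5Z x D_9 are 1, 1, 1, 1, 1, 1, 1, 1, 1, 1, 2, 2, 2, 2, 2, 2, 2, 2, 2, 2, 2, 2, 2, 2, 2, 2, 2, 2, 2, 2: 10 irreducibles of dimension 1, each with multiplicity 1; 20 irreducibles of dimension 2, each with multiplicity 2. Total dimension 10*1*1 + 20*2*2 = 90 = |G|.

General theorem: in the regular representation of a finite group G, each irreducible appears with multiplicity equal to its dimension. Check: dim(rho_reg) = sum d_i^2 = 1 + 1 + 1 + 1 + 1 + 1 + 1 + 1 + 1 + 1 + 4 + 4 + 4 + 4 + 4 + 4 + 4 + 4 + 4 + 4 + 4 + 4 + 4 + 4 + 4 + 4 + 4 + 4 + 4 + 4 = 90 = |G|.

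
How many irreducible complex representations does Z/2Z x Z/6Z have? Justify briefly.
12

Reasoning: The number of irreducible complex representations of a finite group equals its number of conjugacy classes. Z/2Z x Z/6Z is abelian of order 12, so every element is its own conjugacy class: 12 classes, so Z/2Z x Z/6Z (order 12) has exactly 12 irreducible complex representations.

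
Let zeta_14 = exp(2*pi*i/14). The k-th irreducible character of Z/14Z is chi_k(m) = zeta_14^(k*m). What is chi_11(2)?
chi_11(2) = zeta_14^22 = exp(-6*I*pi/7)

chi_11(2) = zeta_14^(11*2) = zeta_14^22. Since zeta_14^14 = 1, this equals zeta_14^8 = exp(2*pi*i*8/14) = exp(-6*I*pi/7).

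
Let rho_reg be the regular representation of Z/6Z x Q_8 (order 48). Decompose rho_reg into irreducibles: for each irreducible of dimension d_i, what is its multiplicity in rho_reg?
Each irreducible V_i of dimension d_i appears with multiplicity d_i, i.e. rho_reg = (direct sum over all irreducibles V_i) d_i V_i. The irreducible dimensions for Z/6Z x Q_8 are 1, 1, 1, 1, 1, 1, 1, 1, 1, 1, 1, 1, 1, 1, 1, 1, 1, 1, 1, 1, 1, 1, 1, 1, 2, 2, 2, 2, 2, 2: 24 irreducibles of dimension 1, each with multiplicity 1; 6 irreducibles of dimension 2, each with multiplicity 2. Total dimension 24*1*1 + 6*2*2 = 48 = |G|.

Solution. General theorem: in the regular representation of a finite group G, each irreducible appears with multiplicity equal to its dimension. Check: dim(rho_reg) = sum d_i^2 = 1 + 1 + 1 + 1 + 1 + 1 + 1 + 1 + 1 + 1 + 1 + 1 + 1 + 1 + 1 + 1 + 1 + 1 + 1 + 1 + 1 + 1 + 1 + 1 + 4 + 4 + 4 + 4 + 4 + 4 = 48 = |G|.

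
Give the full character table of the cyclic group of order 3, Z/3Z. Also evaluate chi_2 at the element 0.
Character table of Z/3Z (irreps indexed chi_0,...,chi_2 with chi_k(m) = zeta_3^(k*m), zeta_3 = exp(2*pi*i/3)):
  irrep \ class  {0} (size 1)  {1} (size 1)    {2} (size 1)  
  chi_0          1             1               1             
  chi_1          1             exp(2*I*pi/3)   exp(-2*I*pi/3)
  chi_2          1             exp(-2*I*pi/3)  exp(2*I*pi/3) 

Spot check: chi_2(0) = zeta_3^(2*0) = zeta_3^0 = 1.

Derivation: Z/3Z is abelian, so all 3 irreducible complex representations are 1-dimensional. They are given by chi_k(m) = zeta_3^(k*m) for k = 0,...,2. Row orthogonality: sum_m chi_k(m) conj(chi_l(m)) = 3 * [k = l].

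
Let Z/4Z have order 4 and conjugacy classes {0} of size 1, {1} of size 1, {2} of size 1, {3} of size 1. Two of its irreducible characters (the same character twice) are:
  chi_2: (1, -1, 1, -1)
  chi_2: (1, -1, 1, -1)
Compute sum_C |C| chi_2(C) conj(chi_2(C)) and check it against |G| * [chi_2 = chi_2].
Sum = 4 = |G| = 4; so <chi_2, chi_2> = 1 (norm-1 confirms irreducibility).

Argument: Compute term by term over conjugacy classes (|C| * chi_2(C) * conj(chi_2(C))):
  1*(1)*conj(1) + 1*(-1)*conj(-1) + 1*(1)*conj(1) + 1*(-1)*conj(-1)
  = (1) + (1) + (1) + (1)
  = 4.
(Exp terms are combined using exp(i*s)*conj(exp(i*t)) = exp(i*(s-t)), and sums of them are collapsed using the identity that for every m > 1 the m distinct m-th roots of unity sum to 0, e.g. 1 + exp(2*I*pi/3) + exp(-2*I*pi/3) = 0.)
Dividing by |G| = 4 gives 4/4 = 1, matching the row-orthogonality relation <chi_2, chi_2> = [chi_2 = chi_2].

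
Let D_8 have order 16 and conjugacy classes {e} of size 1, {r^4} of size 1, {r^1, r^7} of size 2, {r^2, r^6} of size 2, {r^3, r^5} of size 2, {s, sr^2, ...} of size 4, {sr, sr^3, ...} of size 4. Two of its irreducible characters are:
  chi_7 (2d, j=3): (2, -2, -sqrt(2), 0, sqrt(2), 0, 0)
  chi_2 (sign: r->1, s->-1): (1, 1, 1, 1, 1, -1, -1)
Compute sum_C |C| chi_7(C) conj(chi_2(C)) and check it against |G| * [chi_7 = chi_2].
Sum = 0; so <chi_7, chi_2> = 0 (distinct irreducibles are orthogonal).

Proof sketch: Compute term by term over conjugacy classes (|C| * chi_7(C) * conj(chi_2(C))):
  1*(2)*conj(1) + 1*(-2)*conj(1) + 2*(-sqrt(2))*conj(1) + 2*(0)*conj(1) + 2*(sqrt(2))*conj(1) + 4*(0)*conj(-1) + 4*(0)*conj(-1)
  = (2) + (-2) + (-2*sqrt(2)) + (0) + (2*sqrt(2)) + (0) + (0)
  = 0.
Dividing by |G| = 16 gives 0/16 = 0, matching the row-orthogonality relation <chi_7, chi_2> = [chi_7 = chi_2].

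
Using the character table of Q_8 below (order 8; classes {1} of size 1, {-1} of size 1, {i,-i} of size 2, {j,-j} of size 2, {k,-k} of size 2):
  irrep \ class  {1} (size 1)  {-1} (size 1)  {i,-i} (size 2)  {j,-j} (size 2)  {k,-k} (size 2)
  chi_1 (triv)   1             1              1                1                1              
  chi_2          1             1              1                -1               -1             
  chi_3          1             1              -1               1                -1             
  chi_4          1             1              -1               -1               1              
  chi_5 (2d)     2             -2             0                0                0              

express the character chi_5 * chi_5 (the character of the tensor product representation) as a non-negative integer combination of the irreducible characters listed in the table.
chi_5 tensor chi_5 = chi_1 + chi_2 + chi_3 + chi_4 (all other irreducibles have multiplicity 0).

Proof sketch: The character of a tensor product is the pointwise product (chi_5 * chi_5)(C) = chi_5(C) * chi_5(C):
  {1}: (2)*(2), {-1}: (-2)*(-2), {i,-i}: (0)*(0), {j,-j}: (0)*(0), {k,-k}: (0)*(0)
so (chi_5 * chi_5) takes values
  {1} -> 4, {-1} -> 4, {i,-i} -> 0, {j,-j} -> 0, {k,-k} -> 0.
Now take the inner product of this character with each irreducible chi from the table, <chi_5*chi_5, chi> = (1/8) sum_C |C| (chi_5*chi_5)(C) conj(chi(C)):
  <chi_5*chi_5, chi_1> = (1/8)[1*(4)*conj(1) + 1*(4)*conj(1) + 2*(0)*conj(1) + 2*(0)*conj(1) + 2*(0)*conj(1)]
      = (1/8)[(4) + (4) + (0) + (0) + (0)] = 8/8 = 1
  <chi_5*chi_5, chi_2> = (1/8)[1*(4)*conj(1) + 1*(4)*conj(1) + 2*(0)*conj(1) + 2*(0)*conj(-1) + 2*(0)*conj(-1)]
      = (1/8)[(4) + (4) + (0) + (0) + (0)] = 8/8 = 1
  <chi_5*chi_5, chi_3> = (1/8)[1*(4)*conj(1) + 1*(4)*conj(1) + 2*(0)*conj(-1) + 2*(0)*conj(1) + 2*(0)*conj(-1)]
      = (1/8)[(4) + (4) + (0) + (0) + (0)] = 8/8 = 1
  <chi_5*chi_5, chi_4> = (1/8)[1*(4)*conj(1) + 1*(4)*conj(1) + 2*(0)*conj(-1) + 2*(0)*conj(-1) + 2*(0)*conj(1)]
      = (1/8)[(4) + (4) + (0) + (0) + (0)] = 8/8 = 1
  <chi_5*chi_5, chi_5> = (1/8)[1*(4)*conj(2) + 1*(4)*conj(-2) + 2*(0)*conj(0) + 2*(0)*conj(0) + 2*(0)*conj(0)]
      = (1/8)[(8) + (-8) + (0) + (0) + (0)] = 0/8 = 0
Hence the multiplicities are chi_1: 1, chi_2: 1, chi_3: 1, chi_4: 1. Dimension check: dim(chi_5)*dim(chi_5) = 2*2 = 4 and sum (mult * dim) = 1*1 + 1*1 + 1*1 + 1*1 = 4.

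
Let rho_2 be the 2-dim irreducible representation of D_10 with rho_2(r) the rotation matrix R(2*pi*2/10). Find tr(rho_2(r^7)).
chi_{rho_2}(r^7) = 2*cos(2*pi*2*7/10) = -sqrt(5)/2 - 1/2

Reasoning: rho_2(r^7) is rotation by angle 2*pi*2*7/10, whose trace is 2*cos(2*pi*2*7/10) = -sqrt(5)/2 - 1/2.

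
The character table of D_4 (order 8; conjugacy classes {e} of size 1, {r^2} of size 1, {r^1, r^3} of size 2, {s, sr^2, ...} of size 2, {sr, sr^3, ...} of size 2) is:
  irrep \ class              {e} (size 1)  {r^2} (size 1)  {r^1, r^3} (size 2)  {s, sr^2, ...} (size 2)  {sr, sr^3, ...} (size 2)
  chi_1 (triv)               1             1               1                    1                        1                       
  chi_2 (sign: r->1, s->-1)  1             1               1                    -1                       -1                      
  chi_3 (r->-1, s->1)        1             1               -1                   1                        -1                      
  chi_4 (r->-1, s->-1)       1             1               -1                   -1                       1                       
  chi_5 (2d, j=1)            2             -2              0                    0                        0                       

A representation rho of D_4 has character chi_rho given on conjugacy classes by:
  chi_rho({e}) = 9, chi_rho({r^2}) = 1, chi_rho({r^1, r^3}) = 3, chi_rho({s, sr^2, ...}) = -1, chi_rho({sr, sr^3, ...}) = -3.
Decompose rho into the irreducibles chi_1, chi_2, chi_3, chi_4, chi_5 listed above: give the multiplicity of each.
Multiplicities: chi_1: 1, chi_2: 3, chi_3: 1, chi_4: 0, chi_5: 2.

Proof sketch: Use <chi_rho, chi> = (1/|G|) sum_C |C| * chi_rho(C) * conj(chi(C)) with |G| = 8 for each irreducible chi in the table:
  <chi_rho, chi_1> = (1/8)[1*(9)*conj(1) + 1*(1)*conj(1) + 2*(3)*conj(1) + 2*(-1)*conj(1) + 2*(-3)*conj(1)]
      = (1/8)[(9) + (1) + (6) + (-2) + (-6)] = 8/8 = 1
  <chi_rho, chi_2> = (1/8)[1*(9)*conj(1) + 1*(1)*conj(1) + 2*(3)*conj(1) + 2*(-1)*conj(-1) + 2*(-3)*conj(-1)]
      = (1/8)[(9) + (1) + (6) + (2) + (6)] = 24/8 = 3
  <chi_rho, chi_3> = (1/8)[1*(9)*conj(1) + 1*(1)*conj(1) + 2*(3)*conj(-1) + 2*(-1)*conj(1) + 2*(-3)*conj(-1)]
      = (1/8)[(9) + (1) + (-6) + (-2) + (6)] = 8/8 = 1
  <chi_rho, chi_4> = (1/8)[1*(9)*conj(1) + 1*(1)*conj(1) + 2*(3)*conj(-1) + 2*(-1)*conj(-1) + 2*(-3)*conj(1)]
      = (1/8)[(9) + (1) + (-6) + (2) + (-6)] = 0/8 = 0
  <chi_rho, chi_5> = (1/8)[1*(9)*conj(2) + 1*(1)*conj(-2) + 2*(3)*conj(0) + 2*(-1)*conj(0) + 2*(-3)*conj(0)]
      = (1/8)[(18) + (-2) + (0) + (0) + (0)] = 16/8 = 2
Dimension check: dim(rho) = sum (mult * dim) = 1*1 + 3*1 + 1*1 + 0*1 + 2*2 = 9 = chi_rho(e) = 9.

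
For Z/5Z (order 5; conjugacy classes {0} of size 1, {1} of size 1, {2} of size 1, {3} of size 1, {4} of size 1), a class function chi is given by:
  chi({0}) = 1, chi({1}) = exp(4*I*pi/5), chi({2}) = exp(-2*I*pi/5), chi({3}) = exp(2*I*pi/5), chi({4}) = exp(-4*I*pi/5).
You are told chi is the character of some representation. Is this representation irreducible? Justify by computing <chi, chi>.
Irreducible: <chi, chi> = 1.

Details: <chi, chi> = (1/|G|) sum_C |C| * |chi(C)|^2 = (1/5)[1*|1|^2 + 1*|exp(4*I*pi/5)|^2 + 1*|exp(-2*I*pi/5)|^2 + 1*|exp(2*I*pi/5)|^2 + 1*|exp(-4*I*pi/5)|^2]
  = (1/5)[(1) + (1) + (1) + (1) + (1)] = 5/5 = 1.
(Exp terms are combined using exp(i*s)*conj(exp(i*t)) = exp(i*(s-t)), and sums of them are collapsed using the identity that for every m > 1 the m distinct m-th roots of unity sum to 0, e.g. 1 + exp(2*I*pi/3) + exp(-2*I*pi/3) = 0.)
A character is irreducible iff <chi, chi> = 1, so this representation is irreducible.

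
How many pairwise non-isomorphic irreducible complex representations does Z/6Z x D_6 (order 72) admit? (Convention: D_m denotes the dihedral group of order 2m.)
36

Reasoning: The number of irreducible complex representations of a finite group equals its number of conjugacy classes. For a direct product, #classes(G x H) = #classes(G) * #classes(H). Z/6Z has 6 classes (abelian), D_6 has 6 classes, so 6 * 6 = 36, so Z/6Z x D_6 (order 72) has exactly 36 irreducible complex representations.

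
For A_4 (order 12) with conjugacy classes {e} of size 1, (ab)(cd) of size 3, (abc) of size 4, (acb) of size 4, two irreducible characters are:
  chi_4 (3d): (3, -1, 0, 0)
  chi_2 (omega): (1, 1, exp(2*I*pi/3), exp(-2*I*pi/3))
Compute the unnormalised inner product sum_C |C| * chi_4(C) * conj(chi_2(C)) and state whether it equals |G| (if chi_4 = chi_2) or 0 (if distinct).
Sum = 0; so <chi_4, chi_2> = 0 (distinct irreducibles are orthogonal).

Proof sketch: Compute term by term over conjugacy classes (|C| * chi_4(C) * conj(chi_2(C))):
  1*(3)*conj(1) + 3*(-1)*conj(1) + 4*(0)*conj(exp(2*I*pi/3)) + 4*(0)*conj(exp(-2*I*pi/3))
  = (3) + (-3) + (0) + (0)
  = 0.
(Exp terms are combined using exp(i*s)*conj(exp(i*t)) = exp(i*(s-t)), and sums of them are collapsed using the identity that for every m > 1 the m distinct m-th roots of unity sum to 0, e.g. 1 + exp(2*I*pi/3) + exp(-2*I*pi/3) = 0.)
Dividing by |G| = 12 gives 0/12 = 0, matching the row-orthogonality relation <chi_4, chi_2> = [chi_4 = chi_2].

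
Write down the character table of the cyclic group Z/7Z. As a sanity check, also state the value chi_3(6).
Character table of Z/7Z (irreps indexed chi_0,...,chi_6 with chi_k(m) = zeta_7^(k*m), zeta_7 = exp(2*pi*i/7)):
  irrep \ class  {0} (size 1)  {1} (size 1)    {2} (size 1)    {3} (size 1)    {4} (size 1)    {5} (size 1)    {6} (size 1)  
  chi_0          1             1               1               1               1               1               1             
  chi_1          1             exp(2*I*pi/7)   exp(4*I*pi/7)   exp(6*I*pi/7)   exp(-6*I*pi/7)  exp(-4*I*pi/7)  exp(-2*I*pi/7)
  chi_2          1             exp(4*I*pi/7)   exp(-6*I*pi/7)  exp(-2*I*pi/7)  exp(2*I*pi/7)   exp(6*I*pi/7)   exp(-4*I*pi/7)
  chi_3          1             exp(6*I*pi/7)   exp(-2*I*pi/7)  exp(4*I*pi/7)   exp(-4*I*pi/7)  exp(2*I*pi/7)   exp(-6*I*pi/7)
  chi_4          1             exp(-6*I*pi/7)  exp(2*I*pi/7)   exp(-4*I*pi/7)  exp(4*I*pi/7)   exp(-2*I*pi/7)  exp(6*I*pi/7) 
  chi_5          1             exp(-4*I*pi/7)  exp(6*I*pi/7)   exp(2*I*pi/7)   exp(-2*I*pi/7)  exp(-6*I*pi/7)  exp(4*I*pi/7) 
  chi_6          1             exp(-2*I*pi/7)  exp(-4*I*pi/7)  exp(-6*I*pi/7)  exp(6*I*pi/7)   exp(4*I*pi/7)   exp(2*I*pi/7) 

Spot check: chi_3(6) = zeta_7^(3*6) = zeta_7^18 = exp(-6*I*pi/7).

Solution. Z/7Z is abelian, so all 7 irreducible complex representations are 1-dimensional. They are given by chi_k(m) = zeta_7^(k*m) for k = 0,...,6. Row orthogonality: sum_m chi_k(m) conj(chi_l(m)) = 7 * [k = l].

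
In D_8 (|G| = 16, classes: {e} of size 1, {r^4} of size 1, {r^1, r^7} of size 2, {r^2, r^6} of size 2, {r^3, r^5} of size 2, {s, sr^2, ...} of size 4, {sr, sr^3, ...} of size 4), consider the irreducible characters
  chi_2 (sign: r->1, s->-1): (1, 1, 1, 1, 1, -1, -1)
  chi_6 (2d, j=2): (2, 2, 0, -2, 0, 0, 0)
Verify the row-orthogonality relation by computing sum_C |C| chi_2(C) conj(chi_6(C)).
Sum = 0; so <chi_2, chi_6> = 0 (distinct irreducibles are orthogonal).

Why: Compute term by term over conjugacy classes (|C| * chi_2(C) * conj(chi_6(C))):
  1*(1)*conj(2) + 1*(1)*conj(2) + 2*(1)*conj(0) + 2*(1)*conj(-2) + 2*(1)*conj(0) + 4*(-1)*conj(0) + 4*(-1)*conj(0)
  = (2) + (2) + (0) + (-4) + (0) + (0) + (0)
  = 0.
Dividing by |G| = 16 gives 0/16 = 0, matching the row-orthogonality relation <chi_2, chi_6> = [chi_2 = chi_6].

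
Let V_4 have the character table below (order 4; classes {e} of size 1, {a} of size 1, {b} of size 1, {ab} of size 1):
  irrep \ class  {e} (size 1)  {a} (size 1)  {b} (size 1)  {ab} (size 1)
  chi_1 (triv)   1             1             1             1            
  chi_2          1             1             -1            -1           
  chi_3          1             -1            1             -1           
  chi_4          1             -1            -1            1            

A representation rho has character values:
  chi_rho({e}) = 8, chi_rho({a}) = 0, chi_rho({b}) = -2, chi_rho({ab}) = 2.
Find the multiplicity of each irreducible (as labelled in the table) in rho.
Multiplicities: chi_1: 2, chi_2: 2, chi_3: 1, chi_4: 3.

Justification: Use <chi_rho, chi> = (1/|G|) sum_C |C| * chi_rho(C) * conj(chi(C)) with |G| = 4 for each irreducible chi in the table:
  <chi_rho, chi_1> = (1/4)[1*(8)*conj(1) + 1*(0)*conj(1) + 1*(-2)*conj(1) + 1*(2)*conj(1)]
      = (1/4)[(8) + (0) + (-2) + (2)] = 8/4 = 2
  <chi_rho, chi_2> = (1/4)[1*(8)*conj(1) + 1*(0)*conj(1) + 1*(-2)*conj(-1) + 1*(2)*conj(-1)]
      = (1/4)[(8) + (0) + (2) + (-2)] = 8/4 = 2
  <chi_rho, chi_3> = (1/4)[1*(8)*conj(1) + 1*(0)*conj(-1) + 1*(-2)*conj(1) + 1*(2)*conj(-1)]
      = (1/4)[(8) + (0) + (-2) + (-2)] = 4/4 = 1
  <chi_rho, chi_4> = (1/4)[1*(8)*conj(1) + 1*(0)*conj(-1) + 1*(-2)*conj(-1) + 1*(2)*conj(1)]
      = (1/4)[(8) + (0) + (2) + (2)] = 12/4 = 3
Dimension check: dim(rho) = sum (mult * dim) = 2*1 + 2*1 + 1*1 + 3*1 = 8 = chi_rho(e) = 8.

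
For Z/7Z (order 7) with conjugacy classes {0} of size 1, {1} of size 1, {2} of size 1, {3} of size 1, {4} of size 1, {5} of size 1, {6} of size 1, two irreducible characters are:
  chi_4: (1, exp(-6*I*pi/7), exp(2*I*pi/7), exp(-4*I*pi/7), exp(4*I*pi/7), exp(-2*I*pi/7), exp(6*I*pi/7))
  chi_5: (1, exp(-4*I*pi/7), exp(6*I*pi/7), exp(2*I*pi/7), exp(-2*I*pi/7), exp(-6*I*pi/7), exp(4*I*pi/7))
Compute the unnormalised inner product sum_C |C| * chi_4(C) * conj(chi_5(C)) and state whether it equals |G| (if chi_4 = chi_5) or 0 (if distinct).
Sum = 0; so <chi_4, chi_5> = 0 (distinct irreducibles are orthogonal).

Proof sketch: Compute term by term over conjugacy classes (|C| * chi_4(C) * conj(chi_5(C))):
  1*(1)*conj(1) + 1*(exp(-6*I*pi/7))*conj(exp(-4*I*pi/7)) + 1*(exp(2*I*pi/7))*conj(exp(6*I*pi/7)) + 1*(exp(-4*I*pi/7))*conj(exp(2*I*pi/7)) + 1*(exp(4*I*pi/7))*conj(exp(-2*I*pi/7)) + 1*(exp(-2*I*pi/7))*conj(exp(-6*I*pi/7)) + 1*(exp(6*I*pi/7))*conj(exp(4*I*pi/7))
  = (1) + (exp(-2*I*pi/7)) + (exp(-4*I*pi/7)) + (exp(-6*I*pi/7)) + (exp(6*I*pi/7)) + (exp(4*I*pi/7)) + (exp(2*I*pi/7))
  = 0.
(Exp terms are combined using exp(i*s)*conj(exp(i*t)) = exp(i*(s-t)), and sums of them are collapsed using the identity that for every m > 1 the m distinct m-th roots of unity sum to 0, e.g. 1 + exp(2*I*pi/3) + exp(-2*I*pi/3) = 0.)
Dividing by |G| = 7 gives 0/7 = 0, matching the row-orthogonality relation <chi_4, chi_5> = [chi_4 = chi_5].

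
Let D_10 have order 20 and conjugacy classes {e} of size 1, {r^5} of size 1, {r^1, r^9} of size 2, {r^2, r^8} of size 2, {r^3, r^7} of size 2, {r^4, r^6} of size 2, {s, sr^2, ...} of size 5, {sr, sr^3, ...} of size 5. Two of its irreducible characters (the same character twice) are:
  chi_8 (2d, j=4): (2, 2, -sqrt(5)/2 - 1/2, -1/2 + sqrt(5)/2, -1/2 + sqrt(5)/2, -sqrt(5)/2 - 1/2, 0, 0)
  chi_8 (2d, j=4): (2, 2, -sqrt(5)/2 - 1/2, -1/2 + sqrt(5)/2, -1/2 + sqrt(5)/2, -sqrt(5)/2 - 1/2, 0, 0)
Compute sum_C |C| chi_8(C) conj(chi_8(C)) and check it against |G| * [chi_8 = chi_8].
Sum = 20 = |G| = 20; so <chi_8, chi_8> = 1 (norm-1 confirms irreducibility).

Compute term by term over conjugacy classes (|C| * chi_8(C) * conj(chi_8(C))):
  1*(2)*conj(2) + 1*(2)*conj(2) + 2*(-sqrt(5)/2 - 1/2)*conj(-sqrt(5)/2 - 1/2) + 2*(-1/2 + sqrt(5)/2)*conj(-1/2 + sqrt(5)/2) + 2*(-1/2 + sqrt(5)/2)*conj(-1/2 + sqrt(5)/2) + 2*(-sqrt(5)/2 - 1/2)*conj(-sqrt(5)/2 - 1/2) + 5*(0)*conj(0) + 5*(0)*conj(0)
  = (4) + (4) + (sqrt(5) + 3) + (3 - sqrt(5)) + (3 - sqrt(5)) + (sqrt(5) + 3) + (0) + (0)
  = 20.
Dividing by |G| = 20 gives 20/20 = 1, matching the row-orthogonality relation <chi_8, chi_8> = [chi_8 = chi_8].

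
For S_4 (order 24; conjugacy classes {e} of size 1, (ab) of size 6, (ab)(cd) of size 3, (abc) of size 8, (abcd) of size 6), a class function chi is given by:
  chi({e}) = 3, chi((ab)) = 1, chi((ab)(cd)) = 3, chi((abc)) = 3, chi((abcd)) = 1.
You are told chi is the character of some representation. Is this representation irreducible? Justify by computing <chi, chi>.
Not irreducible (reducible): <chi, chi> = 5 > 1.

Derivation: <chi, chi> = (1/|G|) sum_C |C| * |chi(C)|^2 = (1/24)[1*|3|^2 + 6*|1|^2 + 3*|3|^2 + 8*|3|^2 + 6*|1|^2]
  = (1/24)[(9) + (6) + (27) + (72) + (6)] = 120/24 = 5.
A character is irreducible iff <chi, chi> = 1, so this representation is reducible.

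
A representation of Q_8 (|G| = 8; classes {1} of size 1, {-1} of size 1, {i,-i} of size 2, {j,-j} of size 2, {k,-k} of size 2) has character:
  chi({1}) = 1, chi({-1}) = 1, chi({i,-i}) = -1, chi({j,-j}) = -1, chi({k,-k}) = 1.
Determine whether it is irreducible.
Irreducible: <chi, chi> = 1.

Proof sketch: <chi, chi> = (1/|G|) sum_C |C| * |chi(C)|^2 = (1/8)[1*|1|^2 + 1*|1|^2 + 2*|-1|^2 + 2*|-1|^2 + 2*|1|^2]
  = (1/8)[(1) + (1) + (2) + (2) + (2)] = 8/8 = 1.
A character is irreducible iff <chi, chi> = 1, so this representation is irreducible.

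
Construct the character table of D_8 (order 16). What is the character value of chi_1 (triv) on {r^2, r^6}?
Conjugacy classes: {e} of size 1, {r^4} of size 1, {r^1, r^7} of size 2, {r^2, r^6} of size 2, {r^3, r^5} of size 2, {s, sr^2, ...} of size 4, {sr, sr^3, ...} of size 4.
Character table:
  irrep \ class              {e} (size 1)  {r^4} (size 1)  {r^1, r^7} (size 2)  {r^2, r^6} (size 2)  {r^3, r^5} (size 2)  {s, sr^2, ...} (size 4)  {sr, sr^3, ...} (size 4)
  chi_1 (triv)               1             1               1                    1                    1                    1                        1                       
  chi_2 (sign: r->1, s->-1)  1             1               1                    1                    1                    -1                       -1                      
  chi_3 (r->-1, s->1)        1             1               -1                   1                    -1                   1                        -1                      
  chi_4 (r->-1, s->-1)       1             1               -1                   1                    -1                   -1                       1                       
  chi_5 (2d, j=1)            2             -2              sqrt(2)              0                    -sqrt(2)             0                        0                       
  chi_6 (2d, j=2)            2             2               0                    -2                   0                    0                        0                       
  chi_7 (2d, j=3)            2             -2              -sqrt(2)             0                    sqrt(2)              0                        0                       

Spot check: chi_1 (triv) on {r^2, r^6} = 1.

Reasoning: D_8 has order 2*8 = 16 with 7 conjugacy classes, hence 7 irreducibles. Sum of squared dims 1 + 1 + 1 + 1 + 4 + 4 + 4 = 16 = |G|. Linear characters come from the abelianisation; the 2-dimensional irreps have character r^k -> 2*cos(2*pi*j*k/8), reflections -> 0.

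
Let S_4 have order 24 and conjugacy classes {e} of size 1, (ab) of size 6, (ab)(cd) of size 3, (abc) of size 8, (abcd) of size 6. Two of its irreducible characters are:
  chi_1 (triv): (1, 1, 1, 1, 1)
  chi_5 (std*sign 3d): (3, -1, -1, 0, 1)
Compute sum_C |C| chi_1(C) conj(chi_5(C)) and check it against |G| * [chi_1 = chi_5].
Sum = 0; so <chi_1, chi_5> = 0 (distinct irreducibles are orthogonal).

Derivation: Compute term by term over conjugacy classes (|C| * chi_1(C) * conj(chi_5(C))):
  1*(1)*conj(3) + 6*(1)*conj(-1) + 3*(1)*conj(-1) + 8*(1)*conj(0) + 6*(1)*conj(1)
  = (3) + (-6) + (-3) + (0) + (6)
  = 0.
Dividing by |G| = 24 gives 0/24 = 0, matching the row-orthogonality relation <chi_1, chi_5> = [chi_1 = chi_5].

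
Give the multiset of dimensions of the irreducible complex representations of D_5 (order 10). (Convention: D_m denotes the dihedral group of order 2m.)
Dimensions: 1, 1, 2, 2

Derivation: There are 4 irreducibles (= number of conjugacy classes). Their dimensions d_i satisfy sum d_i^2 = |G| = 10: 1 + 1 + 4 + 4 = 10.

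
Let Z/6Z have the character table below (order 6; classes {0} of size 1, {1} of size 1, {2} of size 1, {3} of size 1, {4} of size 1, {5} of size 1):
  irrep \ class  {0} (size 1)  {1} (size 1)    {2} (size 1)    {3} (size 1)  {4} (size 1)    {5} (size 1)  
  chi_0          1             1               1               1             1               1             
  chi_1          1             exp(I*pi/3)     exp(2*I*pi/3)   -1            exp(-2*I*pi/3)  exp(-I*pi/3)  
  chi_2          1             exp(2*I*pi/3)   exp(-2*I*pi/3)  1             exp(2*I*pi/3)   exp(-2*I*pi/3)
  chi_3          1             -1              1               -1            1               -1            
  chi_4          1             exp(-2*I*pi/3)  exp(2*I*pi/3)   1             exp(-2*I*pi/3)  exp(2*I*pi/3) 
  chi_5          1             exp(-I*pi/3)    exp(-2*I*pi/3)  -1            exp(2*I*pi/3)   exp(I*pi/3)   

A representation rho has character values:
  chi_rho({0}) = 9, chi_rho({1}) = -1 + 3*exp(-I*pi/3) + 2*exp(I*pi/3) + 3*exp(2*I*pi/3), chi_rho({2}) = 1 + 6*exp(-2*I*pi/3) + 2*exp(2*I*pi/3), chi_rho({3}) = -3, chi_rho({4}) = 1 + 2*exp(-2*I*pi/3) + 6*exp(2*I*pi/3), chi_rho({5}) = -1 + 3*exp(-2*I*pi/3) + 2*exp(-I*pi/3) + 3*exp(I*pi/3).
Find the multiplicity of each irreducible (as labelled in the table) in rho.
Multiplicities: chi_0: 0, chi_1: 2, chi_2: 3, chi_3: 1, chi_4: 0, chi_5: 3.

Use <chi_rho, chi> = (1/|G|) sum_C |C| * chi_rho(C) * conj(chi(C)) with |G| = 6 for each irreducible chi in the table:
  <chi_rho, chi_0> = (1/6)[1*(9)*conj(1) + 1*(-1 + 3*exp(-I*pi/3) + 2*exp(I*pi/3) + 3*exp(2*I*pi/3))*conj(1) + 1*(1 + 6*exp(-2*I*pi/3) + 2*exp(2*I*pi/3))*conj(1) + 1*(-3)*conj(1) + 1*(1 + 2*exp(-2*I*pi/3) + 6*exp(2*I*pi/3))*conj(1) + 1*(-1 + 3*exp(-2*I*pi/3) + 2*exp(-I*pi/3) + 3*exp(I*pi/3))*conj(1)]
      = (1/6)[(9) + (-1 + 3*exp(-I*pi/3) + 2*exp(I*pi/3) + 3*exp(2*I*pi/3)) + (1 + 6*exp(-2*I*pi/3) + 2*exp(2*I*pi/3)) + (-3) + (1 + 2*exp(-2*I*pi/3) + 6*exp(2*I*pi/3)) + (-1 + 3*exp(-2*I*pi/3) + 2*exp(-I*pi/3) + 3*exp(I*pi/3))] = 0/6 = 0
  <chi_rho, chi_1> = (1/6)[1*(9)*conj(1) + 1*(-1 + 3*exp(-I*pi/3) + 2*exp(I*pi/3) + 3*exp(2*I*pi/3))*conj(exp(I*pi/3)) + 1*(1 + 6*exp(-2*I*pi/3) + 2*exp(2*I*pi/3))*conj(exp(2*I*pi/3)) + 1*(-3)*conj(-1) + 1*(1 + 2*exp(-2*I*pi/3) + 6*exp(2*I*pi/3))*conj(exp(-2*I*pi/3)) + 1*(-1 + 3*exp(-2*I*pi/3) + 2*exp(-I*pi/3) + 3*exp(I*pi/3))*conj(exp(-I*pi/3))]
      = (1/6)[(9) + (2 + 3*exp(-2*I*pi/3) - exp(-I*pi/3) + 3*exp(I*pi/3)) + (2 + exp(-2*I*pi/3) + 6*exp(2*I*pi/3)) + (3) + (2 + 6*exp(-2*I*pi/3) + exp(2*I*pi/3)) + (2 + 3*exp(-I*pi/3) - exp(I*pi/3) + 3*exp(2*I*pi/3))] = 12/6 = 2
  <chi_rho, chi_2> = (1/6)[1*(9)*conj(1) + 1*(-1 + 3*exp(-I*pi/3) + 2*exp(I*pi/3) + 3*exp(2*I*pi/3))*conj(exp(2*I*pi/3)) + 1*(1 + 6*exp(-2*I*pi/3) + 2*exp(2*I*pi/3))*conj(exp(-2*I*pi/3)) + 1*(-3)*conj(1) + 1*(1 + 2*exp(-2*I*pi/3) + 6*exp(2*I*pi/3))*conj(exp(2*I*pi/3)) + 1*(-1 + 3*exp(-2*I*pi/3) + 2*exp(-I*pi/3) + 3*exp(I*pi/3))*conj(exp(-2*I*pi/3))]
      = (1/6)[(9) + (2*exp(-I*pi/3) - exp(-2*I*pi/3)) + (6 + 2*exp(-2*I*pi/3) + exp(2*I*pi/3)) + (-3) + (6 + exp(-2*I*pi/3) + 2*exp(2*I*pi/3)) + (-exp(2*I*pi/3) + 2*exp(I*pi/3))] = 18/6 = 3
  <chi_rho, chi_3> = (1/6)[1*(9)*conj(1) + 1*(-1 + 3*exp(-I*pi/3) + 2*exp(I*pi/3) + 3*exp(2*I*pi/3))*conj(-1) + 1*(1 + 6*exp(-2*I*pi/3) + 2*exp(2*I*pi/3))*conj(1) + 1*(-3)*conj(-1) + 1*(1 + 2*exp(-2*I*pi/3) + 6*exp(2*I*pi/3))*conj(1) + 1*(-1 + 3*exp(-2*I*pi/3) + 2*exp(-I*pi/3) + 3*exp(I*pi/3))*conj(-1)]
      = (1/6)[(9) + (1 - 3*exp(2*I*pi/3) - 2*exp(I*pi/3) - 3*exp(-I*pi/3)) + (1 + 6*exp(-2*I*pi/3) + 2*exp(2*I*pi/3)) + (3) + (1 + 2*exp(-2*I*pi/3) + 6*exp(2*I*pi/3)) + (1 - 3*exp(I*pi/3) - 2*exp(-I*pi/3) - 3*exp(-2*I*pi/3))] = 6/6 = 1
  <chi_rho, chi_4> = (1/6)[1*(9)*conj(1) + 1*(-1 + 3*exp(-I*pi/3) + 2*exp(I*pi/3) + 3*exp(2*I*pi/3))*conj(exp(-2*I*pi/3)) + 1*(1 + 6*exp(-2*I*pi/3) + 2*exp(2*I*pi/3))*conj(exp(2*I*pi/3)) + 1*(-3)*conj(1) + 1*(1 + 2*exp(-2*I*pi/3) + 6*exp(2*I*pi/3))*conj(exp(-2*I*pi/3)) + 1*(-1 + 3*exp(-2*I*pi/3) + 2*exp(-I*pi/3) + 3*exp(I*pi/3))*conj(exp(2*I*pi/3))]
      = (1/6)[(9) + (-2 + 3*exp(-2*I*pi/3) - exp(2*I*pi/3) + 3*exp(I*pi/3)) + (2 + exp(-2*I*pi/3) + 6*exp(2*I*pi/3)) + (-3) + (2 + 6*exp(-2*I*pi/3) + exp(2*I*pi/3)) + (-2 + 3*exp(-I*pi/3) - exp(-2*I*pi/3) + 3*exp(2*I*pi/3))] = 0/6 = 0
  <chi_rho, chi_5> = (1/6)[1*(9)*conj(1) + 1*(-1 + 3*exp(-I*pi/3) + 2*exp(I*pi/3) + 3*exp(2*I*pi/3))*conj(exp(-I*pi/3)) + 1*(1 + 6*exp(-2*I*pi/3) + 2*exp(2*I*pi/3))*conj(exp(-2*I*pi/3)) + 1*(-3)*conj(-1) + 1*(1 + 2*exp(-2*I*pi/3) + 6*exp(2*I*pi/3))*conj(exp(2*I*pi/3)) + 1*(-1 + 3*exp(-2*I*pi/3) + 2*exp(-I*pi/3) + 3*exp(I*pi/3))*conj(exp(I*pi/3))]
      = (1/6)[(9) + (-exp(I*pi/3) + 2*exp(2*I*pi/3)) + (6 + 2*exp(-2*I*pi/3) + exp(2*I*pi/3)) + (3) + (6 + exp(-2*I*pi/3) + 2*exp(2*I*pi/3)) + (2*exp(-2*I*pi/3) - exp(-I*pi/3))] = 18/6 = 3
(Exp terms are combined using exp(i*s)*conj(exp(i*t)) = exp(i*(s-t)), and sums of them are collapsed using the identity that for every m > 1 the m distinct m-th roots of unity sum to 0, e.g. 1 + exp(2*I*pi/3) + exp(-2*I*pi/3) = 0.)
Dimension check: dim(rho) = sum (mult * dim) = 0*1 + 2*1 + 3*1 + 1*1 + 0*1 + 3*1 = 9 = chi_rho(e) = 9.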